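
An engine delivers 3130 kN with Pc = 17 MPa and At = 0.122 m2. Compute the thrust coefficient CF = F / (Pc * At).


CF = 3130000 / (17e6 * 0.122) = 1.51

1.51


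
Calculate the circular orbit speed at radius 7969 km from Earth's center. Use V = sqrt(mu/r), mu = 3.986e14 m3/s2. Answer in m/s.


V = sqrt(3.986e14 / 7969000) = 7072 m/s

7072 m/s


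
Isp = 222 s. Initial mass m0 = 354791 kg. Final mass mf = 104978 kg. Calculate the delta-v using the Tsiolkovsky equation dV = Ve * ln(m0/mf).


Ve = 222 * 9.81 = 2177.82 m/s
dV = 2177.82 * ln(354791/104978) = 2652 m/s

2652 m/s


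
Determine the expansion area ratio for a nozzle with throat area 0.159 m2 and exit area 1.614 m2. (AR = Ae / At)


AR = 1.614 / 0.159 = 10.2

10.2


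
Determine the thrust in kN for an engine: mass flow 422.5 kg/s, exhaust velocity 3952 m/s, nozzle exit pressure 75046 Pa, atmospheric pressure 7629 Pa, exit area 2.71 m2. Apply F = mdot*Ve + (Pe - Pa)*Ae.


F = 422.5 * 3952 + (75046 - 7629) * 2.71 = 1.8524e+06 N = 1852.4 kN

1852.4 kN


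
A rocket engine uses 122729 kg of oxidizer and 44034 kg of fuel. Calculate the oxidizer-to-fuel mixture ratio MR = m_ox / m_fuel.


MR = 122729 / 44034 = 2.79

2.79


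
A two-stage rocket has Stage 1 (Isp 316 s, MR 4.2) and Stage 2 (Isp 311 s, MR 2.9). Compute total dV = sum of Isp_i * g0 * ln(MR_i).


dV1 = 316 * 9.81 * ln(4.2) = 4448.7 m/s
dV2 = 311 * 9.81 * ln(2.9) = 3248.3 m/s
Total dV = 4448.7 + 3248.3 = 7697.0 m/s ~ 7697 m/s

7697 m/s


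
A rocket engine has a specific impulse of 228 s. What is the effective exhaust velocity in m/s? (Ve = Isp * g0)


Ve = Isp * g0 = 228 * 9.81 = 2236.7 m/s

2236.7 m/s


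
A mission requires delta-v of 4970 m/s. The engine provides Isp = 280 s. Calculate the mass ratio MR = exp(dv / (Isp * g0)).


Ve = 280 * 9.81 = 2746.8 m/s
MR = exp(4970 / 2746.8) = 6.107

6.107


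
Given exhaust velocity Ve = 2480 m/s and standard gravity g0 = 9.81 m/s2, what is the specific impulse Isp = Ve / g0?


Isp = Ve / g0 = 2480 / 9.81 = 252.8 s

252.8 s


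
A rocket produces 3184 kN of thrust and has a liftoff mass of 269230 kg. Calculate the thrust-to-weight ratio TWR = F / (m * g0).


TWR = 3184000 / (269230 * 9.81) = 1.21

1.21


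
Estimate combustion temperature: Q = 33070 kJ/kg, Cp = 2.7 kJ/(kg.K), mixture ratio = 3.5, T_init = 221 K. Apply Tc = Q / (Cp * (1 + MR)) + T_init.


Tc = 33070 / (2.7 * (1 + 3.5)) + 221 = 2943 K

2943 K


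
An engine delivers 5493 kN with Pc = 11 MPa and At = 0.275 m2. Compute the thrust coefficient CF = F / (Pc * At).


CF = 5493000 / (11e6 * 0.275) = 1.82

1.82


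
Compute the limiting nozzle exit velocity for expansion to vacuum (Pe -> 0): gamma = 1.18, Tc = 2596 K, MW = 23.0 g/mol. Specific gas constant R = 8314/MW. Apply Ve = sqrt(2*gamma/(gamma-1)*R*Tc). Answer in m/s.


R = 8314 / 23.0 = 361.48 J/(kg.K)
Ve = sqrt(2 * 1.18 / (1.18 - 1) * 361.48 * 2596) = 3508 m/s

3508 m/s


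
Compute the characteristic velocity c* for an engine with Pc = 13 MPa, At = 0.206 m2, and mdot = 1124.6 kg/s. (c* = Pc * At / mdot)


c* = 13e6 * 0.206 / 1124.6 = 2381 m/s

2381 m/s


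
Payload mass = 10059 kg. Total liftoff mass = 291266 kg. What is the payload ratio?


PR = 10059 / 291266 = 0.0345

0.0345


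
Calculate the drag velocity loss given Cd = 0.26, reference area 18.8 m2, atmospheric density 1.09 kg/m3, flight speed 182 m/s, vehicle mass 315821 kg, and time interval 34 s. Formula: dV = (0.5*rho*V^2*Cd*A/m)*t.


D = 0.5 * 1.09 * 182^2 * 0.26 * 18.8 = 88241.01 N
a = 88241.01 / 315821 = 0.2794 m/s2
dV = 0.2794 * 34 = 9.5 m/s

9.5 m/s


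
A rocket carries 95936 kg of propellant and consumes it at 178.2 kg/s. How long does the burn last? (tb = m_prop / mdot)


tb = 95936 / 178.2 = 538.4 s

538.4 s


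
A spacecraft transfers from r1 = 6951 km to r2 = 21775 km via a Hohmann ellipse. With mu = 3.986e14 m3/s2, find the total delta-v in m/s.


V1 = sqrt(mu/r1) = 7572.6 m/s
dV1 = V1*(sqrt(2*r2/(r1+r2)) - 1) = 1751.38 m/s
V2 = sqrt(mu/r2) = 4278.48 m/s
dV2 = V2*(1 - sqrt(2*r1/(r1+r2))) = 1302.09 m/s
Total dV = 3053 m/s

3053 m/s


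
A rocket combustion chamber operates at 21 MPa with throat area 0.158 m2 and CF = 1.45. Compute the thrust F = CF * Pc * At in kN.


F = 1.45 * 21e6 * 0.158 = 4.8111e+06 N = 4811.1 kN

4811.1 kN


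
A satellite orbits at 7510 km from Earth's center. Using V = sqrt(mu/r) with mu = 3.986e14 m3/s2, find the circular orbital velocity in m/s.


V = sqrt(3.986e14 / 7510000) = 7285 m/s

7285 m/s


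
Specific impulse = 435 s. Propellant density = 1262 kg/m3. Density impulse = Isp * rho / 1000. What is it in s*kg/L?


rho*Isp = 435 * 1262 / 1000 = 549 s*kg/L

549 s*kg/L


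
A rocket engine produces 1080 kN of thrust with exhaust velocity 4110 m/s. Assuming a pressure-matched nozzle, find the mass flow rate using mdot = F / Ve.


mdot = F / Ve = 1080000 / 4110 = 262.8 kg/s

262.8 kg/s


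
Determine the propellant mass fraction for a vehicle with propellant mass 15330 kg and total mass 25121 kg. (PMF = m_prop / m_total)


PMF = 15330 / 25121 = 0.61

0.61


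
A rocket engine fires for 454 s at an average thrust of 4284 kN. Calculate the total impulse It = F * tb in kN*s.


It = 4284 * 454 = 1944936 kN*s

1944936 kN*s


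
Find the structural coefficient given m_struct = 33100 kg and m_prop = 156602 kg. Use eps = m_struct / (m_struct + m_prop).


eps = 33100 / (33100 + 156602) = 0.1745

0.1745


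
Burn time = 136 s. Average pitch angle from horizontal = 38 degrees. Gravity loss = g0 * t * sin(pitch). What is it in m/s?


GL = 9.81 * 136 * sin(38 deg) = 821 m/s

821 m/s


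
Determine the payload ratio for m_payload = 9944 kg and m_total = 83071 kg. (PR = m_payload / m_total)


PR = 9944 / 83071 = 0.1197

0.1197


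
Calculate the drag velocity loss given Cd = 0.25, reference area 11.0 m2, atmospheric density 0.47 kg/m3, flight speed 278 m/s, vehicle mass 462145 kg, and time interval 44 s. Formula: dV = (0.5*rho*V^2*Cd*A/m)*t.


D = 0.5 * 0.47 * 278^2 * 0.25 * 11.0 = 49944.78 N
a = 49944.78 / 462145 = 0.1081 m/s2
dV = 0.1081 * 44 = 4.8 m/s

4.8 m/s


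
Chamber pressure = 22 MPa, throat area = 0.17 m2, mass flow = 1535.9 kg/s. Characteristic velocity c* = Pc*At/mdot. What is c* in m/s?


c* = 22e6 * 0.17 / 1535.9 = 2435 m/s

2435 m/s


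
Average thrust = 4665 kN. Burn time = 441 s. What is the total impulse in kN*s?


It = 4665 * 441 = 2057265 kN*s

2057265 kN*s


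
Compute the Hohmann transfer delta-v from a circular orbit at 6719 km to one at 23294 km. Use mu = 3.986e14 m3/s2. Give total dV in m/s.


V1 = sqrt(mu/r1) = 7702.23 m/s
dV1 = V1*(sqrt(2*r2/(r1+r2)) - 1) = 1893.96 m/s
V2 = sqrt(mu/r2) = 4136.63 m/s
dV2 = V2*(1 - sqrt(2*r1/(r1+r2))) = 1368.67 m/s
Total dV = 3263 m/s

3263 m/s


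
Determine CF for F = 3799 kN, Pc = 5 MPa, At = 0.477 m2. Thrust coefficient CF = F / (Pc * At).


CF = 3799000 / (5e6 * 0.477) = 1.59

1.59


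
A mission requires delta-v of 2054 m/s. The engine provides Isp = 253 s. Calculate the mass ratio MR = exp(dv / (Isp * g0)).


Ve = 253 * 9.81 = 2481.93 m/s
MR = exp(2054 / 2481.93) = 2.288

2.288


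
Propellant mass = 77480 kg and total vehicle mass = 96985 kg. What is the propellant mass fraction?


PMF = 77480 / 96985 = 0.799

0.799


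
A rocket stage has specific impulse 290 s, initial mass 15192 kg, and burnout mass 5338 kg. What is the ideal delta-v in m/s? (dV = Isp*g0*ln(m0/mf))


Ve = 290 * 9.81 = 2844.9 m/s
dV = 2844.9 * ln(15192/5338) = 2976 m/s

2976 m/s


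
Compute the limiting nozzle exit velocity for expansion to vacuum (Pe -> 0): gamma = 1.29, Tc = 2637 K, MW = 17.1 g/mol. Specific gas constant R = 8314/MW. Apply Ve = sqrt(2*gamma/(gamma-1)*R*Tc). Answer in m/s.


R = 8314 / 17.1 = 486.2 J/(kg.K)
Ve = sqrt(2 * 1.29 / (1.29 - 1) * 486.2 * 2637) = 3377 m/s

3377 m/s


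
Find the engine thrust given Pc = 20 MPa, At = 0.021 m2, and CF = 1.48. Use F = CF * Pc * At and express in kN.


F = 1.48 * 20e6 * 0.021 = 621600.0 N = 621.6 kN

621.6 kN


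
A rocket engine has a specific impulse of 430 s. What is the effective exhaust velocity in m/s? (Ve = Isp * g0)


Ve = Isp * g0 = 430 * 9.81 = 4218.3 m/s

4218.3 m/s


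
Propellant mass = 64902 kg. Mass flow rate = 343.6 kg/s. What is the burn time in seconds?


tb = 64902 / 343.6 = 188.9 s

188.9 s


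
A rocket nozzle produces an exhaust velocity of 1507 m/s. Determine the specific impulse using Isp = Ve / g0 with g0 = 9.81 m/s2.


Isp = Ve / g0 = 1507 / 9.81 = 153.6 s

153.6 s


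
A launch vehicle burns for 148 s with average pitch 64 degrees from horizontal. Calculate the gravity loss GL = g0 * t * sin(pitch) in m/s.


GL = 9.81 * 148 * sin(64 deg) = 1305 m/s

1305 m/s


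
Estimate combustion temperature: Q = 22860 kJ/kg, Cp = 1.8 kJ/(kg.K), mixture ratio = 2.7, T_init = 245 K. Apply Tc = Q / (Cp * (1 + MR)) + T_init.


Tc = 22860 / (1.8 * (1 + 2.7)) + 245 = 3677 K

3677 K


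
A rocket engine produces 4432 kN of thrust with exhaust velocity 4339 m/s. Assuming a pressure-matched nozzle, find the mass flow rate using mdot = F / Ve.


mdot = F / Ve = 4432000 / 4339 = 1021.4 kg/s

1021.4 kg/s


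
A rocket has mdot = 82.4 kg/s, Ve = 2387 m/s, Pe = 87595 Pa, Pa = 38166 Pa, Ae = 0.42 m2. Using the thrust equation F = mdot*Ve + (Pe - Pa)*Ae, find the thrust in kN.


F = 82.4 * 2387 + (87595 - 38166) * 0.42 = 217449.0 N = 217.4 kN

217.4 kN


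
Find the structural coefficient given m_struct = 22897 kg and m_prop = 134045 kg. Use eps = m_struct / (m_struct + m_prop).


eps = 22897 / (22897 + 134045) = 0.1459

0.1459


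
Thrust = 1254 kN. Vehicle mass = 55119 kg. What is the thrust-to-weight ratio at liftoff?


TWR = 1254000 / (55119 * 9.81) = 2.32

2.32


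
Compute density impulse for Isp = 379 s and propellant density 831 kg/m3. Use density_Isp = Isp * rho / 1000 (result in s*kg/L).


rho*Isp = 379 * 831 / 1000 = 315 s*kg/L

315 s*kg/L


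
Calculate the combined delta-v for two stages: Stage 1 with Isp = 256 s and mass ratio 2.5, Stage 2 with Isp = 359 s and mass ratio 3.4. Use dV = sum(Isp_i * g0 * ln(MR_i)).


dV1 = 256 * 9.81 * ln(2.5) = 2301.1 m/s
dV2 = 359 * 9.81 * ln(3.4) = 4309.9 m/s
Total dV = 2301.1 + 4309.9 = 6611.0 m/s ~ 6611 m/s

6611 m/s


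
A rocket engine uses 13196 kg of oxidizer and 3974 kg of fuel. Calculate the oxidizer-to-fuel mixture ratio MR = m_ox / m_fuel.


MR = 13196 / 3974 = 3.32

3.32


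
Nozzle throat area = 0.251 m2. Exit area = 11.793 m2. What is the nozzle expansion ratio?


AR = 11.793 / 0.251 = 47.0

47.0


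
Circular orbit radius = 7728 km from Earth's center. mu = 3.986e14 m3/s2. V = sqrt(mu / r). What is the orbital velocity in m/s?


V = sqrt(3.986e14 / 7728000) = 7182 m/s

7182 m/s


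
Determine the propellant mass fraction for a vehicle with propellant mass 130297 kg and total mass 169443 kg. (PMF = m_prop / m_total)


PMF = 130297 / 169443 = 0.769

0.769


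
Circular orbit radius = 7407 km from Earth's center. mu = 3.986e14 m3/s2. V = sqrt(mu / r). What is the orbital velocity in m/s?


V = sqrt(3.986e14 / 7407000) = 7336 m/s

7336 m/s


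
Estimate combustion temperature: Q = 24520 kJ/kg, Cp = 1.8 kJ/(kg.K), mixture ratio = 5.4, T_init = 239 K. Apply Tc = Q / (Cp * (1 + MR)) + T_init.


Tc = 24520 / (1.8 * (1 + 5.4)) + 239 = 2367 K

2367 K


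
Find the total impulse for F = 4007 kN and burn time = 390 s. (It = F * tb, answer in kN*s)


It = 4007 * 390 = 1562730 kN*s

1562730 kN*s


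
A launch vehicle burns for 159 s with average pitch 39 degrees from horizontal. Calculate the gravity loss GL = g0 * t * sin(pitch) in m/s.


GL = 9.81 * 159 * sin(39 deg) = 982 m/s

982 m/s


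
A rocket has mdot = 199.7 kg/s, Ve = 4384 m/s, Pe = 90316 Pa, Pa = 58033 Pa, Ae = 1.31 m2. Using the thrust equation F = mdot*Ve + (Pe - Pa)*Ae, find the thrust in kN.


F = 199.7 * 4384 + (90316 - 58033) * 1.31 = 917776.0 N = 917.8 kN

917.8 kN


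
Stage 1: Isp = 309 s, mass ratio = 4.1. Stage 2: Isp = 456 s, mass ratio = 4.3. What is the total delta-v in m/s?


dV1 = 309 * 9.81 * ln(4.1) = 4277.1 m/s
dV2 = 456 * 9.81 * ln(4.3) = 6524.9 m/s
Total dV = 4277.1 + 6524.9 = 10802.0 m/s ~ 10802 m/s

10802 m/s


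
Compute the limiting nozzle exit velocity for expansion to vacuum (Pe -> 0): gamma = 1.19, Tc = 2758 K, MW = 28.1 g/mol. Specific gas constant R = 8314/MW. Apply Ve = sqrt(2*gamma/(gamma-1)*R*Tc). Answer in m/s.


R = 8314 / 28.1 = 295.87 J/(kg.K)
Ve = sqrt(2 * 1.19 / (1.19 - 1) * 295.87 * 2758) = 3197 m/s

3197 m/s


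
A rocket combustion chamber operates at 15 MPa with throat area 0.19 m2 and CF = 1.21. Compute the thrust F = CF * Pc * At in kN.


F = 1.21 * 15e6 * 0.19 = 3.4485e+06 N = 3448.5 kN

3448.5 kN


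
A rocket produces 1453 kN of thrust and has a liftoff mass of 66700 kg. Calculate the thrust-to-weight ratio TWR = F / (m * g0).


TWR = 1453000 / (66700 * 9.81) = 2.22

2.22


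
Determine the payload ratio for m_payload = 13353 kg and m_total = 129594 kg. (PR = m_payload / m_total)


PR = 13353 / 129594 = 0.103

0.103


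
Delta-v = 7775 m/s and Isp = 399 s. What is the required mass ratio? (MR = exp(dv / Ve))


Ve = 399 * 9.81 = 3914.19 m/s
MR = exp(7775 / 3914.19) = 7.289

7.289


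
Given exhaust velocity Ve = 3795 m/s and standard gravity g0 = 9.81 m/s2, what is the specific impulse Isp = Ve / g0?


Isp = Ve / g0 = 3795 / 9.81 = 386.9 s

386.9 s


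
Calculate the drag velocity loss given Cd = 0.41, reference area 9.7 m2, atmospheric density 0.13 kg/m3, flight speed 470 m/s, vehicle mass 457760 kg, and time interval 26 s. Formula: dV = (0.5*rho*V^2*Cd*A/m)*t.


D = 0.5 * 0.13 * 470^2 * 0.41 * 9.7 = 57103.75 N
a = 57103.75 / 457760 = 0.1247 m/s2
dV = 0.1247 * 26 = 3.2 m/s

3.2 m/s


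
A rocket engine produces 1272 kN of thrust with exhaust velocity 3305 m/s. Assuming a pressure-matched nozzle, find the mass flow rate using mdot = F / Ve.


mdot = F / Ve = 1272000 / 3305 = 384.9 kg/s

384.9 kg/s


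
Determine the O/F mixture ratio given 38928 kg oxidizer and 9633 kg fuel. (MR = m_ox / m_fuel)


MR = 38928 / 9633 = 4.04

4.04


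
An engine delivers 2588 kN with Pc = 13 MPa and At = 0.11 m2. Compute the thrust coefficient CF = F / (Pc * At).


CF = 2588000 / (13e6 * 0.11) = 1.81

1.81


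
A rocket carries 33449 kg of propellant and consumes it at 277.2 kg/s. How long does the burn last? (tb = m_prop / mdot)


tb = 33449 / 277.2 = 120.7 s

120.7 s


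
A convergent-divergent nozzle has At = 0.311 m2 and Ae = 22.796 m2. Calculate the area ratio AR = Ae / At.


AR = 22.796 / 0.311 = 73.3

73.3


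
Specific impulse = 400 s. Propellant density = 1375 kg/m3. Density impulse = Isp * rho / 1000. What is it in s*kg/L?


rho*Isp = 400 * 1375 / 1000 = 550 s*kg/L

550 s*kg/L


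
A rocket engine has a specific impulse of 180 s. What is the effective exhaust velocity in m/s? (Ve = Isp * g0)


Ve = Isp * g0 = 180 * 9.81 = 1765.8 m/s

1765.8 m/s


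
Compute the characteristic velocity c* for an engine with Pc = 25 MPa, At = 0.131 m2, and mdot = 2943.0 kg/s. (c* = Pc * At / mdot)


c* = 25e6 * 0.131 / 2943.0 = 1113 m/s

1113 m/s


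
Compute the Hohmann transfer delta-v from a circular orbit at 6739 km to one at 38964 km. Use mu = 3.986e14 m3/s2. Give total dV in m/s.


V1 = sqrt(mu/r1) = 7690.79 m/s
dV1 = V1*(sqrt(2*r2/(r1+r2)) - 1) = 2351.79 m/s
V2 = sqrt(mu/r2) = 3198.43 m/s
dV2 = V2*(1 - sqrt(2*r1/(r1+r2))) = 1461.52 m/s
Total dV = 3813 m/s

3813 m/s


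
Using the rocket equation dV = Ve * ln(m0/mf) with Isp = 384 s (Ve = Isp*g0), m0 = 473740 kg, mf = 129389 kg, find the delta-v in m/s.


Ve = 384 * 9.81 = 3767.04 m/s
dV = 3767.04 * ln(473740/129389) = 4889 m/s

4889 m/s


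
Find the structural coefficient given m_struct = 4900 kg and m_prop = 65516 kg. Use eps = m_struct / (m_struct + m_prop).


eps = 4900 / (4900 + 65516) = 0.0696

0.0696


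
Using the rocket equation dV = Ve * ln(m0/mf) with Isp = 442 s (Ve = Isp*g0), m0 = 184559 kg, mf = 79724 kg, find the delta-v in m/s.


Ve = 442 * 9.81 = 4336.02 m/s
dV = 4336.02 * ln(184559/79724) = 3640 m/s

3640 m/s


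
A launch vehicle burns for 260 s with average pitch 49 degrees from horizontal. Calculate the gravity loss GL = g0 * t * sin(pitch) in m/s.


GL = 9.81 * 260 * sin(49 deg) = 1925 m/s

1925 m/s


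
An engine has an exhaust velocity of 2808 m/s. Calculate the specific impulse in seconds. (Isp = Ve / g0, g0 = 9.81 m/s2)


Isp = Ve / g0 = 2808 / 9.81 = 286.2 s

286.2 s


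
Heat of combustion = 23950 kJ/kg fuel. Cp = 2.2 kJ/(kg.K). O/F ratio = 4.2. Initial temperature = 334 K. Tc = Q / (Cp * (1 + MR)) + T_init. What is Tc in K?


Tc = 23950 / (2.2 * (1 + 4.2)) + 334 = 2428 K

2428 K


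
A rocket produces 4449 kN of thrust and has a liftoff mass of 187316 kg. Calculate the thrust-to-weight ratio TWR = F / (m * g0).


TWR = 4449000 / (187316 * 9.81) = 2.42

2.42


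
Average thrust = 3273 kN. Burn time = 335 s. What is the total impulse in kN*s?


It = 3273 * 335 = 1096455 kN*s

1096455 kN*s


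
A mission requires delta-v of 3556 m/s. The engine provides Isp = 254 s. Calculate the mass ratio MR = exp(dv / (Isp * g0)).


Ve = 254 * 9.81 = 2491.74 m/s
MR = exp(3556 / 2491.74) = 4.167

4.167


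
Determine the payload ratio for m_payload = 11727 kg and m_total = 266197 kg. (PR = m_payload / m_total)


PR = 11727 / 266197 = 0.0441

0.0441


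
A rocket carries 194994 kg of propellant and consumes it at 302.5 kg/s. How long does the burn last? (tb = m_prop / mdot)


tb = 194994 / 302.5 = 644.6 s

644.6 s


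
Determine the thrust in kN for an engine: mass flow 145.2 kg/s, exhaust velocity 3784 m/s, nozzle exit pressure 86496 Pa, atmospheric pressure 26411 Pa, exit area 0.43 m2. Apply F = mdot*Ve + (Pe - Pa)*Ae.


F = 145.2 * 3784 + (86496 - 26411) * 0.43 = 575273.0 N = 575.3 kN

575.3 kN


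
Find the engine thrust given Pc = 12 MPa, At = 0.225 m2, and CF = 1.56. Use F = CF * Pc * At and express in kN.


F = 1.56 * 12e6 * 0.225 = 4.2120e+06 N = 4212.0 kN

4212.0 kN


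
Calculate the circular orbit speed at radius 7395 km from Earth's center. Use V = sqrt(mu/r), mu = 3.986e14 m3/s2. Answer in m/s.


V = sqrt(3.986e14 / 7395000) = 7342 m/s

7342 m/s


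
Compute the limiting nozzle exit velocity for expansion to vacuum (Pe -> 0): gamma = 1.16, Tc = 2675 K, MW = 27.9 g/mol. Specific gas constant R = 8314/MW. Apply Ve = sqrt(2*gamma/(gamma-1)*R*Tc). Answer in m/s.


R = 8314 / 27.9 = 297.99 J/(kg.K)
Ve = sqrt(2 * 1.16 / (1.16 - 1) * 297.99 * 2675) = 3400 m/s

3400 m/s


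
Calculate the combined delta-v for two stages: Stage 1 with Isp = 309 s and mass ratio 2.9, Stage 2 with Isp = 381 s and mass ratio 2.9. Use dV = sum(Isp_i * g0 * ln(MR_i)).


dV1 = 309 * 9.81 * ln(2.9) = 3227.4 m/s
dV2 = 381 * 9.81 * ln(2.9) = 3979.5 m/s
Total dV = 3227.4 + 3979.5 = 7206.9 m/s ~ 7207 m/s

7207 m/s


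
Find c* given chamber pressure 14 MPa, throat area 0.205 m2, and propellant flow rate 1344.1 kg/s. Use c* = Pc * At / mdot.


c* = 14e6 * 0.205 / 1344.1 = 2135 m/s

2135 m/s


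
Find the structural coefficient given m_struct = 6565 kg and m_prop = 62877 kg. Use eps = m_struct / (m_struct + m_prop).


eps = 6565 / (6565 + 62877) = 0.0945

0.0945


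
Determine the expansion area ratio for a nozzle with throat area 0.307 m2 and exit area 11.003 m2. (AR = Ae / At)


AR = 11.003 / 0.307 = 35.8

35.8


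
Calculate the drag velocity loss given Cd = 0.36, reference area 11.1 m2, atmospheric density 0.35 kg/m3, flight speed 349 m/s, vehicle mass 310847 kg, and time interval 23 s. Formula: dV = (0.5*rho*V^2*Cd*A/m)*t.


D = 0.5 * 0.35 * 349^2 * 0.36 * 11.1 = 85175.44 N
a = 85175.44 / 310847 = 0.274 m/s2
dV = 0.274 * 23 = 6.3 m/s

6.3 m/s


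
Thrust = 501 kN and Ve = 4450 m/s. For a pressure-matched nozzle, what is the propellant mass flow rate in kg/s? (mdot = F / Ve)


mdot = F / Ve = 501000 / 4450 = 112.6 kg/s

112.6 kg/s


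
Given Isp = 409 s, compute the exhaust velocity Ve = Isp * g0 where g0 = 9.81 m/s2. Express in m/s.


Ve = Isp * g0 = 409 * 9.81 = 4012.3 m/s

4012.3 m/s


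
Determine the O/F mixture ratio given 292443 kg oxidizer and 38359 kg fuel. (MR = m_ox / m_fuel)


MR = 292443 / 38359 = 7.62

7.62


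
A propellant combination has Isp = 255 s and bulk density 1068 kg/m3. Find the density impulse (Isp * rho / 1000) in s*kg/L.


rho*Isp = 255 * 1068 / 1000 = 272 s*kg/L

272 s*kg/L


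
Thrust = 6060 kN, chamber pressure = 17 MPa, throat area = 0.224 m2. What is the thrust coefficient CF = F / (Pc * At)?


CF = 6060000 / (17e6 * 0.224) = 1.59

1.59


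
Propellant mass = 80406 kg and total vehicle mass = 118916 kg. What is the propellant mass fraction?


PMF = 80406 / 118916 = 0.676

0.676


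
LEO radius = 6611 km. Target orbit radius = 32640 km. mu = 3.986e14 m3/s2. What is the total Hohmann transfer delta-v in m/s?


V1 = sqrt(mu/r1) = 7764.89 m/s
dV1 = V1*(sqrt(2*r2/(r1+r2)) - 1) = 2248.93 m/s
V2 = sqrt(mu/r2) = 3494.57 m/s
dV2 = V2*(1 - sqrt(2*r1/(r1+r2))) = 1466.34 m/s
Total dV = 3715 m/s

3715 m/s


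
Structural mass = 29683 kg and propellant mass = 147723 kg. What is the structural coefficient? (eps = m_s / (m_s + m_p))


eps = 29683 / (29683 + 147723) = 0.1673

0.1673


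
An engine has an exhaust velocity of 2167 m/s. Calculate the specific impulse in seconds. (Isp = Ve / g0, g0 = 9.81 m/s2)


Isp = Ve / g0 = 2167 / 9.81 = 220.9 s

220.9 s


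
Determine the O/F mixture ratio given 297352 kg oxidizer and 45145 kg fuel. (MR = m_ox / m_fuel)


MR = 297352 / 45145 = 6.59

6.59


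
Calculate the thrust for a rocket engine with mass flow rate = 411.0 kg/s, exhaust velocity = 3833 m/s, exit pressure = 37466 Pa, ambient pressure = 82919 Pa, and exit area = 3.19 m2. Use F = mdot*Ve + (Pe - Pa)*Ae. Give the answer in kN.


F = 411.0 * 3833 + (37466 - 82919) * 3.19 = 1.4304e+06 N = 1430.4 kN

1430.4 kN


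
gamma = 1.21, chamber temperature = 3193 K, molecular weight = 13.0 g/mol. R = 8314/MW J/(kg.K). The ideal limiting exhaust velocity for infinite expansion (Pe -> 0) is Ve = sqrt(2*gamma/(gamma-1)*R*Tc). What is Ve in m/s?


R = 8314 / 13.0 = 639.54 J/(kg.K)
Ve = sqrt(2 * 1.21 / (1.21 - 1) * 639.54 * 3193) = 4851 m/s

4851 m/s


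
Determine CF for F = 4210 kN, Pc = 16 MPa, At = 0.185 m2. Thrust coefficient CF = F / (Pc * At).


CF = 4210000 / (16e6 * 0.185) = 1.42

1.42


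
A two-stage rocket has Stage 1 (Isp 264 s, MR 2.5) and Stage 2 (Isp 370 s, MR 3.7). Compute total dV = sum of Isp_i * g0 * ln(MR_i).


dV1 = 264 * 9.81 * ln(2.5) = 2373.0 m/s
dV2 = 370 * 9.81 * ln(3.7) = 4748.9 m/s
Total dV = 2373.0 + 4748.9 = 7121.9 m/s ~ 7122 m/s

7122 m/s


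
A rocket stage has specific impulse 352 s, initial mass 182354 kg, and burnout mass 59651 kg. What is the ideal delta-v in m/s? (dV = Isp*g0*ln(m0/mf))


Ve = 352 * 9.81 = 3453.12 m/s
dV = 3453.12 * ln(182354/59651) = 3859 m/s

3859 m/s


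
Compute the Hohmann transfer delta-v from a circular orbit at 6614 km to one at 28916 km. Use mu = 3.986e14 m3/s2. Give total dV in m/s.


V1 = sqrt(mu/r1) = 7763.12 m/s
dV1 = V1*(sqrt(2*r2/(r1+r2)) - 1) = 2141.16 m/s
V2 = sqrt(mu/r2) = 3712.78 m/s
dV2 = V2*(1 - sqrt(2*r1/(r1+r2))) = 1447.36 m/s
Total dV = 3589 m/s

3589 m/s


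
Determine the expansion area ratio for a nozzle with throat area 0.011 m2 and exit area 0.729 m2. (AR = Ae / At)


AR = 0.729 / 0.011 = 66.3

66.3


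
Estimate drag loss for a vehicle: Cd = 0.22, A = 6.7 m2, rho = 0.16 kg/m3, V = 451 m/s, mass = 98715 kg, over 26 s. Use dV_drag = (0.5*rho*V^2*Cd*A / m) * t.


D = 0.5 * 0.16 * 451^2 * 0.22 * 6.7 = 23985.05 N
a = 23985.05 / 98715 = 0.243 m/s2
dV = 0.243 * 26 = 6.3 m/s

6.3 m/s


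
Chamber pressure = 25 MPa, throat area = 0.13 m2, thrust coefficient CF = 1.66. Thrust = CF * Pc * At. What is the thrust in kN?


F = 1.66 * 25e6 * 0.13 = 5.3950e+06 N = 5395.0 kN

5395.0 kN


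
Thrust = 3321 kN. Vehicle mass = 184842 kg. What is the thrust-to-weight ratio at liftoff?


TWR = 3321000 / (184842 * 9.81) = 1.83

1.83


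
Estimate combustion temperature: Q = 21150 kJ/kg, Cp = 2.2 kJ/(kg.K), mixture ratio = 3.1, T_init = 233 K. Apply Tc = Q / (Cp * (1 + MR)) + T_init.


Tc = 21150 / (2.2 * (1 + 3.1)) + 233 = 2578 K

2578 K


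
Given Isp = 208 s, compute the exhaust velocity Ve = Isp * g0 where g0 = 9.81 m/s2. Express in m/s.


Ve = Isp * g0 = 208 * 9.81 = 2040.5 m/s

2040.5 m/s


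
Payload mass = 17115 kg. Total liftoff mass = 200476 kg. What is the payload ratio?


PR = 17115 / 200476 = 0.0854

0.0854


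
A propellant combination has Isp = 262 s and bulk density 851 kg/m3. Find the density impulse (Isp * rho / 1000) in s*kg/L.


rho*Isp = 262 * 851 / 1000 = 223 s*kg/L

223 s*kg/L


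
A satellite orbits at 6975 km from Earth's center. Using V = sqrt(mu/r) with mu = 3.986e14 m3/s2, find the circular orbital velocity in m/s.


V = sqrt(3.986e14 / 6975000) = 7560 m/s

7560 m/s


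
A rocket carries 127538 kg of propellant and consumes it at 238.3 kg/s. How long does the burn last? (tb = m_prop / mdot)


tb = 127538 / 238.3 = 535.2 s

535.2 s


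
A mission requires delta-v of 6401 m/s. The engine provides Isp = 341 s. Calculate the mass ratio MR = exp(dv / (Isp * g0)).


Ve = 341 * 9.81 = 3345.21 m/s
MR = exp(6401 / 3345.21) = 6.777

6.777


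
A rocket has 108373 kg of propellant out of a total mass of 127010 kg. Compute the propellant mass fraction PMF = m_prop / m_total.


PMF = 108373 / 127010 = 0.853

0.853


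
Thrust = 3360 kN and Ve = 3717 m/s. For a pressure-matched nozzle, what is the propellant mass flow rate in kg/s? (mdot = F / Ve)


mdot = F / Ve = 3360000 / 3717 = 904.0 kg/s

904.0 kg/s


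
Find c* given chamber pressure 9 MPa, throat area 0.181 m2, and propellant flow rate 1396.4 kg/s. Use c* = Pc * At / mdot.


c* = 9e6 * 0.181 / 1396.4 = 1167 m/s

1167 m/s


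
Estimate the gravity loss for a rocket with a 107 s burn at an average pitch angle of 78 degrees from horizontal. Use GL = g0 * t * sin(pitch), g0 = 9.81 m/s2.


GL = 9.81 * 107 * sin(78 deg) = 1027 m/s

1027 m/s


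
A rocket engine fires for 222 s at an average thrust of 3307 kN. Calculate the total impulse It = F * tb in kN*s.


It = 3307 * 222 = 734154 kN*s

734154 kN*s


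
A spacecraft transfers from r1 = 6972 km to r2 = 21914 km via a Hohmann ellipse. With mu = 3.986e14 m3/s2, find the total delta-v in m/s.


V1 = sqrt(mu/r1) = 7561.19 m/s
dV1 = V1*(sqrt(2*r2/(r1+r2)) - 1) = 1752.51 m/s
V2 = sqrt(mu/r2) = 4264.89 m/s
dV2 = V2*(1 - sqrt(2*r1/(r1+r2))) = 1301.71 m/s
Total dV = 3054 m/s

3054 m/s


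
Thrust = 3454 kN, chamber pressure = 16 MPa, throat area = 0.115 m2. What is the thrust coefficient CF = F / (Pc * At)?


CF = 3454000 / (16e6 * 0.115) = 1.88

1.88


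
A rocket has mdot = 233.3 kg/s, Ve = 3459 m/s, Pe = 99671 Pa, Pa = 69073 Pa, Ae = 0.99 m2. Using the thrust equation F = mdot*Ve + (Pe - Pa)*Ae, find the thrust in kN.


F = 233.3 * 3459 + (99671 - 69073) * 0.99 = 837277.0 N = 837.3 kN

837.3 kN


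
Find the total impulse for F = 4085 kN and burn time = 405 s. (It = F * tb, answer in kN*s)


It = 4085 * 405 = 1654425 kN*s

1654425 kN*s


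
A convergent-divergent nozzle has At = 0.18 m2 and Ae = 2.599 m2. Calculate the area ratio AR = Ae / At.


AR = 2.599 / 0.18 = 14.4

14.4


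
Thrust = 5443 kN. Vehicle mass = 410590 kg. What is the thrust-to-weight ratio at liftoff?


TWR = 5443000 / (410590 * 9.81) = 1.35

1.35


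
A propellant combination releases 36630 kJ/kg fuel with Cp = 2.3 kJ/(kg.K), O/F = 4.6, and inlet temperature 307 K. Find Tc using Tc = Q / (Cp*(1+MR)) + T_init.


Tc = 36630 / (2.3 * (1 + 4.6)) + 307 = 3151 K

3151 K


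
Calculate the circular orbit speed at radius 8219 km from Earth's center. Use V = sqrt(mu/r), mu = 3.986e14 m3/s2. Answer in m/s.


V = sqrt(3.986e14 / 8219000) = 6964 m/s

6964 m/s


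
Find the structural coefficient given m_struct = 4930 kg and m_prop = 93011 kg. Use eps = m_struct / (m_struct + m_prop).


eps = 4930 / (4930 + 93011) = 0.0503

0.0503


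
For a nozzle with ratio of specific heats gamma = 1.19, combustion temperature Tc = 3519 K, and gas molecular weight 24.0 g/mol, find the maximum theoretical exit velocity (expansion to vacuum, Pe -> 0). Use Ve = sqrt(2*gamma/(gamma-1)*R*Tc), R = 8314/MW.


R = 8314 / 24.0 = 346.42 J/(kg.K)
Ve = sqrt(2 * 1.19 / (1.19 - 1) * 346.42 * 3519) = 3908 m/s

3908 m/s


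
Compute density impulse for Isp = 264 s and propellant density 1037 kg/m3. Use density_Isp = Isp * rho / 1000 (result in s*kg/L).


rho*Isp = 264 * 1037 / 1000 = 274 s*kg/L

274 s*kg/L


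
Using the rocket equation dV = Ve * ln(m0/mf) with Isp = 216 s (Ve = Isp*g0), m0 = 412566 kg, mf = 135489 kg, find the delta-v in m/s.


Ve = 216 * 9.81 = 2118.96 m/s
dV = 2118.96 * ln(412566/135489) = 2359 m/s

2359 m/s


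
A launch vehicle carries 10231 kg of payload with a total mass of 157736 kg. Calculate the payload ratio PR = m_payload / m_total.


PR = 10231 / 157736 = 0.0649

0.0649


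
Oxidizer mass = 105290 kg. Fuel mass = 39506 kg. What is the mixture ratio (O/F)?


MR = 105290 / 39506 = 2.67

2.67


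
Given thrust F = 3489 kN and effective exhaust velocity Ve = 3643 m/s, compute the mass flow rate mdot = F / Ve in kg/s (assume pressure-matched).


mdot = F / Ve = 3489000 / 3643 = 957.7 kg/s

957.7 kg/s


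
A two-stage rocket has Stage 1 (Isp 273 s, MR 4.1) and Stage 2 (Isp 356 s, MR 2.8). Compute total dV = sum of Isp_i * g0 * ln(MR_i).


dV1 = 273 * 9.81 * ln(4.1) = 3778.8 m/s
dV2 = 356 * 9.81 * ln(2.8) = 3595.8 m/s
Total dV = 3778.8 + 3595.8 = 7374.6 m/s ~ 7375 m/s

7375 m/s


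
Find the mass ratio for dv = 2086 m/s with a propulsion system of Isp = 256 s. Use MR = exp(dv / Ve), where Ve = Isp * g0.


Ve = 256 * 9.81 = 2511.36 m/s
MR = exp(2086 / 2511.36) = 2.295

2.295


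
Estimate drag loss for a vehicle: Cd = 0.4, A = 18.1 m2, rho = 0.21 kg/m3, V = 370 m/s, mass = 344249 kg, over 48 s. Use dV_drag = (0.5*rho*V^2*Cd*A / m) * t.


D = 0.5 * 0.21 * 370^2 * 0.4 * 18.1 = 104071.38 N
a = 104071.38 / 344249 = 0.3023 m/s2
dV = 0.3023 * 48 = 14.5 m/s

14.5 m/s


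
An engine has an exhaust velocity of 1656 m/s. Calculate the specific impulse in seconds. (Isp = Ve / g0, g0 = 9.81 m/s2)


Isp = Ve / g0 = 1656 / 9.81 = 168.8 s

168.8 s


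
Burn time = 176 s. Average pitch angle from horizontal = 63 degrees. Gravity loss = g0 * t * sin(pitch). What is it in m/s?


GL = 9.81 * 176 * sin(63 deg) = 1538 m/s

1538 m/s


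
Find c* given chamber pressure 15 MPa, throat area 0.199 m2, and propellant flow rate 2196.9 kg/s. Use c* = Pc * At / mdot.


c* = 15e6 * 0.199 / 2196.9 = 1359 m/s

1359 m/s


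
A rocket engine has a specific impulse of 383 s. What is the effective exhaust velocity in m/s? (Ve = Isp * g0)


Ve = Isp * g0 = 383 * 9.81 = 3757.2 m/s

3757.2 m/s


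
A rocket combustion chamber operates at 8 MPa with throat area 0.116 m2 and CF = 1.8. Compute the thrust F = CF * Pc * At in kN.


F = 1.8 * 8e6 * 0.116 = 1.6704e+06 N = 1670.4 kN

1670.4 kN


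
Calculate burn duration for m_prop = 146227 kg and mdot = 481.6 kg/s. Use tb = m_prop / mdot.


tb = 146227 / 481.6 = 303.6 s

303.6 s


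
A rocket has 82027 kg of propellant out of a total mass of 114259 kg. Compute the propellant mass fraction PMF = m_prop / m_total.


PMF = 82027 / 114259 = 0.718

0.718


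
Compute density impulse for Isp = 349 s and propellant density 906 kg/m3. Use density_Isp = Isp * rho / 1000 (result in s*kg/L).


rho*Isp = 349 * 906 / 1000 = 316 s*kg/L

316 s*kg/L


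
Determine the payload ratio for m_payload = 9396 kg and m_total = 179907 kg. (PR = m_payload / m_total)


PR = 9396 / 179907 = 0.0522

0.0522


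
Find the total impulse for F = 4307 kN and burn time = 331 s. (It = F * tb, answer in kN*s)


It = 4307 * 331 = 1425617 kN*s

1425617 kN*s


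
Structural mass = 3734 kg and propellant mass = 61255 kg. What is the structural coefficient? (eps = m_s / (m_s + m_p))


eps = 3734 / (3734 + 61255) = 0.0575

0.0575


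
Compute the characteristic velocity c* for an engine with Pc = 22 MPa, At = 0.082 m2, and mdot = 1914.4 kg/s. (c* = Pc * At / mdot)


c* = 22e6 * 0.082 / 1914.4 = 942 m/s

942 m/s


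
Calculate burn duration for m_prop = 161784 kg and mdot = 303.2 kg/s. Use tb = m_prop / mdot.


tb = 161784 / 303.2 = 533.6 s

533.6 s


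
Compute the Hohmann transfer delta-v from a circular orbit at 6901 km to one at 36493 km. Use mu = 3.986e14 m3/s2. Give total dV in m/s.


V1 = sqrt(mu/r1) = 7599.98 m/s
dV1 = V1*(sqrt(2*r2/(r1+r2)) - 1) = 2256.4 m/s
V2 = sqrt(mu/r2) = 3304.94 m/s
dV2 = V2*(1 - sqrt(2*r1/(r1+r2))) = 1441.05 m/s
Total dV = 3697 m/s

3697 m/s


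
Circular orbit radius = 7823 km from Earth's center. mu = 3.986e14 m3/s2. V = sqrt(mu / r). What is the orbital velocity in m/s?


V = sqrt(3.986e14 / 7823000) = 7138 m/s

7138 m/s


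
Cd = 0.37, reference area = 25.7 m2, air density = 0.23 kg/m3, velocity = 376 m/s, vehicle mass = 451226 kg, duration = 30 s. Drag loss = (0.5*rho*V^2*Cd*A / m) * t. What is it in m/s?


D = 0.5 * 0.23 * 376^2 * 0.37 * 25.7 = 154599.6 N
a = 154599.6 / 451226 = 0.3426 m/s2
dV = 0.3426 * 30 = 10.3 m/s

10.3 m/s


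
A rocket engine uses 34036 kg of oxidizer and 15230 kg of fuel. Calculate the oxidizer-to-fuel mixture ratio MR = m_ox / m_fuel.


MR = 34036 / 15230 = 2.23

2.23


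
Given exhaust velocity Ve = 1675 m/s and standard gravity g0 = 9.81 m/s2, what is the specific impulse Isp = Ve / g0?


Isp = Ve / g0 = 1675 / 9.81 = 170.7 s

170.7 s


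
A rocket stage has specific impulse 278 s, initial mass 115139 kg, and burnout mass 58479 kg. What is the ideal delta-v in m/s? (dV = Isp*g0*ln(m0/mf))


Ve = 278 * 9.81 = 2727.18 m/s
dV = 2727.18 * ln(115139/58479) = 1848 m/s

1848 m/s


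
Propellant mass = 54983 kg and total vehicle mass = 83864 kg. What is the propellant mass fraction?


PMF = 54983 / 83864 = 0.656

0.656


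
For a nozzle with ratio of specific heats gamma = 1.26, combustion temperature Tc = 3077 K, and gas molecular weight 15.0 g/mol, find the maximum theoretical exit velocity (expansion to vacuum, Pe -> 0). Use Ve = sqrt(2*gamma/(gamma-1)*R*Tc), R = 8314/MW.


R = 8314 / 15.0 = 554.27 J/(kg.K)
Ve = sqrt(2 * 1.26 / (1.26 - 1) * 554.27 * 3077) = 4066 m/s

4066 m/s


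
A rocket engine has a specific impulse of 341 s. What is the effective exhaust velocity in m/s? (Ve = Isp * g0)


Ve = Isp * g0 = 341 * 9.81 = 3345.2 m/s

3345.2 m/s


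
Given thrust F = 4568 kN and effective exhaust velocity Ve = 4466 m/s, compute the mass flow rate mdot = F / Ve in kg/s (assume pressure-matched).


mdot = F / Ve = 4568000 / 4466 = 1022.8 kg/s

1022.8 kg/s


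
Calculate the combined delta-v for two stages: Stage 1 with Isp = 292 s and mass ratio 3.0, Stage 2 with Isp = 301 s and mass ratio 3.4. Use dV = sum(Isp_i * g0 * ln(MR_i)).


dV1 = 292 * 9.81 * ln(3.0) = 3147.0 m/s
dV2 = 301 * 9.81 * ln(3.4) = 3613.6 m/s
Total dV = 3147.0 + 3613.6 = 6760.6 m/s ~ 6761 m/s

6761 m/s


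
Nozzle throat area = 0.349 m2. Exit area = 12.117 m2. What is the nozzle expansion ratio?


AR = 12.117 / 0.349 = 34.7

34.7


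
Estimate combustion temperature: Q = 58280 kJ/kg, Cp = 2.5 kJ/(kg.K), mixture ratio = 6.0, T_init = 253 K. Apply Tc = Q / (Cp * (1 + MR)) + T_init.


Tc = 58280 / (2.5 * (1 + 6.0)) + 253 = 3583 K

3583 K


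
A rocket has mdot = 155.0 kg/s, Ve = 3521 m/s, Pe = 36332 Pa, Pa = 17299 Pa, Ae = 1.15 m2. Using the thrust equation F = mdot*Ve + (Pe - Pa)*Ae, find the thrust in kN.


F = 155.0 * 3521 + (36332 - 17299) * 1.15 = 567643.0 N = 567.6 kN

567.6 kN


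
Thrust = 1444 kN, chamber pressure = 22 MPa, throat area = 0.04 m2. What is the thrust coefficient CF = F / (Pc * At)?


CF = 1444000 / (22e6 * 0.04) = 1.64

1.64


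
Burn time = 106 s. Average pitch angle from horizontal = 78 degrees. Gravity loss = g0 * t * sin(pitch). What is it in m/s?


GL = 9.81 * 106 * sin(78 deg) = 1017 m/s

1017 m/s


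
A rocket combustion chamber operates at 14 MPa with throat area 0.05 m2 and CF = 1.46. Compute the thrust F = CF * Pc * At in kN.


F = 1.46 * 14e6 * 0.05 = 1.0220e+06 N = 1022.0 kN

1022.0 kN


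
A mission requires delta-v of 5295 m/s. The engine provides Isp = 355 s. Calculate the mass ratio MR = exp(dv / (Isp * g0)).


Ve = 355 * 9.81 = 3482.55 m/s
MR = exp(5295 / 3482.55) = 4.574

4.574


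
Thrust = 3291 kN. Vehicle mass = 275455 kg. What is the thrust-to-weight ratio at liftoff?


TWR = 3291000 / (275455 * 9.81) = 1.22

1.22


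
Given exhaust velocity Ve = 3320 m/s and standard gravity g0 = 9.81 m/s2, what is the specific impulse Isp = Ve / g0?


Isp = Ve / g0 = 3320 / 9.81 = 338.4 s

338.4 s


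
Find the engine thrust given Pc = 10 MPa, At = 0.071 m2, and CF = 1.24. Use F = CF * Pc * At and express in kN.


F = 1.24 * 10e6 * 0.071 = 880400.0 N = 880.4 kN

880.4 kN


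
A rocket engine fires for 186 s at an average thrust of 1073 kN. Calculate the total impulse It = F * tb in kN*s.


It = 1073 * 186 = 199578 kN*s

199578 kN*s


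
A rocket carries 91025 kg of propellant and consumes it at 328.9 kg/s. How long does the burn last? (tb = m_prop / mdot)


tb = 91025 / 328.9 = 276.8 s

276.8 s


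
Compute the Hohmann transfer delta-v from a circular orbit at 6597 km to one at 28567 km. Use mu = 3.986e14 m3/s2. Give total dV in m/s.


V1 = sqrt(mu/r1) = 7773.12 m/s
dV1 = V1*(sqrt(2*r2/(r1+r2)) - 1) = 2135.05 m/s
V2 = sqrt(mu/r2) = 3735.39 m/s
dV2 = V2*(1 - sqrt(2*r1/(r1+r2))) = 1447.29 m/s
Total dV = 3582 m/s

3582 m/s


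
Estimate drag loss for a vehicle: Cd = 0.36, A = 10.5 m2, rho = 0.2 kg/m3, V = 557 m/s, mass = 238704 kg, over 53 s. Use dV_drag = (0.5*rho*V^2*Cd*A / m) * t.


D = 0.5 * 0.2 * 557^2 * 0.36 * 10.5 = 117274.12 N
a = 117274.12 / 238704 = 0.4913 m/s2
dV = 0.4913 * 53 = 26.0 m/s

26.0 m/s


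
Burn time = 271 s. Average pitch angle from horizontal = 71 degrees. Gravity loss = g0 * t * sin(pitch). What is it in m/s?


GL = 9.81 * 271 * sin(71 deg) = 2514 m/s

2514 m/s


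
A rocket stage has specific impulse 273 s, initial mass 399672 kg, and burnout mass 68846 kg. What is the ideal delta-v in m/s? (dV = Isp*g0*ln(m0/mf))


Ve = 273 * 9.81 = 2678.13 m/s
dV = 2678.13 * ln(399672/68846) = 4710 m/s

4710 m/s


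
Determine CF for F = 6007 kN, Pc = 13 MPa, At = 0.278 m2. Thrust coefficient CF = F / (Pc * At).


CF = 6007000 / (13e6 * 0.278) = 1.66

1.66


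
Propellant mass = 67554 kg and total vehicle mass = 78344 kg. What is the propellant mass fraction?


PMF = 67554 / 78344 = 0.862

0.862


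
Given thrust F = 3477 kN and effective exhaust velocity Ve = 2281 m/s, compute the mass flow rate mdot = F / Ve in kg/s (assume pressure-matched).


mdot = F / Ve = 3477000 / 2281 = 1524.3 kg/s

1524.3 kg/s


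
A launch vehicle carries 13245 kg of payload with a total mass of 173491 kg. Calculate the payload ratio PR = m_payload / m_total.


PR = 13245 / 173491 = 0.0763

0.0763


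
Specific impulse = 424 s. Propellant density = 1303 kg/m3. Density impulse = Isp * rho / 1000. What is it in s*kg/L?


rho*Isp = 424 * 1303 / 1000 = 552 s*kg/L

552 s*kg/L
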